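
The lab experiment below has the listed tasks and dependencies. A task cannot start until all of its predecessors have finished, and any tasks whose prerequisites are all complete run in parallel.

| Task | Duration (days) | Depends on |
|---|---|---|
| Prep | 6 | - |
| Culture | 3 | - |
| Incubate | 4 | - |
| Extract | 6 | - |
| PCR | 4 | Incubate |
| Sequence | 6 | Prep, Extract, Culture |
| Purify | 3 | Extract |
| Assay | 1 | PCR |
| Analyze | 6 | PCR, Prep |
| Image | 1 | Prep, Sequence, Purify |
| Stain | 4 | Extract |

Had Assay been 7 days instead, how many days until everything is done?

15

The binding path is Incubate→PCR→Analyze = 4+4+6 = 14; finish at 14 days.
The longest path through Assay is only 9 days, so Assay has float 5.
Now Incubate→PCR→Assay = 4+4+7 = 15 is longest, so the finish becomes 15 days.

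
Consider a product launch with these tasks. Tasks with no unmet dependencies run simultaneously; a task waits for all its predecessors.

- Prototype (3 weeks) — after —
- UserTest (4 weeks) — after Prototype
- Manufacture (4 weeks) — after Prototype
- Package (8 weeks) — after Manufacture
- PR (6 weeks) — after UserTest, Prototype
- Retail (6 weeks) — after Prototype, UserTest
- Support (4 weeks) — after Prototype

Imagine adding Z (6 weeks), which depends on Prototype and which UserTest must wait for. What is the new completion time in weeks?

Originally the product launch takes 15 weeks.
With Z inserted, UserTest now waits for max(Prototype, Z).
New critical path: Prototype→Z→UserTest→PR = 3+6+4+6 = 19 ⇒ 19 weeks.

19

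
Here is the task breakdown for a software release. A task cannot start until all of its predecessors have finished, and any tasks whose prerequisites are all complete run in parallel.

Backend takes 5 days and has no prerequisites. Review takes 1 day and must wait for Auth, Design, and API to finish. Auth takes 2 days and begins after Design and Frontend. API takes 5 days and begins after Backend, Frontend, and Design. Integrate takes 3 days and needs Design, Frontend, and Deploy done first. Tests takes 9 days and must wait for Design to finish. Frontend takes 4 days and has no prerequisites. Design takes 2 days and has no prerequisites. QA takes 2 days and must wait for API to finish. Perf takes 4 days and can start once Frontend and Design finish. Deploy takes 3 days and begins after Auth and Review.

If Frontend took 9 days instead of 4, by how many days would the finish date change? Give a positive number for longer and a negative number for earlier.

4

The binding path is Backend→API→Review→Deploy→Integrate = 5+5+1+3+3 = 17; finish at 17 days.
Frontend is off the critical path — its longest chain is 16 days, giving 1 of slack.
The binding chain switches to Frontend→API→Review→Deploy→Integrate = 9+5+1+3+3 = 21; finish 21 days.
Change in finish: 21 − 17 = +4 days.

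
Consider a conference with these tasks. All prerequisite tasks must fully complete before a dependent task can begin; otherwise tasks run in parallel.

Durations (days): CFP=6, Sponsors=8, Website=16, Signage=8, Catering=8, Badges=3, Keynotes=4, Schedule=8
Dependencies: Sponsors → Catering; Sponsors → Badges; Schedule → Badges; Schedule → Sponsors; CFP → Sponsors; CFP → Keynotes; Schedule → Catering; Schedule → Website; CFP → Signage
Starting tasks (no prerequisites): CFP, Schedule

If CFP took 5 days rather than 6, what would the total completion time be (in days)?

Actual critical path: Schedule→Sponsors→Catering = 8+8+8 = 24 ⇒ 24 days.
CFP is off the critical path — its longest chain is 22 days, giving 2 of slack.
No other chain overtakes it, so the finish is 24 days.

24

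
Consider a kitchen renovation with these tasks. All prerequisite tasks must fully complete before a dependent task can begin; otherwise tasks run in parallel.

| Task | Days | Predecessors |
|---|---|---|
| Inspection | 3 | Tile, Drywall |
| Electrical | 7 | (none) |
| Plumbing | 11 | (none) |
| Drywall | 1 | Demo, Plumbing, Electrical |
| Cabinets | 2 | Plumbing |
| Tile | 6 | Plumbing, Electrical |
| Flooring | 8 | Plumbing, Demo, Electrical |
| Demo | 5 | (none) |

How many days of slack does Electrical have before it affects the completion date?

The longest chain is Plumbing→Tile→Inspection = 11+6+3 = 20; overall finish 20 days.
The longest chain containing Electrical totals 16 days.
Slack of Electrical = 4 − 0 = 4 days.

4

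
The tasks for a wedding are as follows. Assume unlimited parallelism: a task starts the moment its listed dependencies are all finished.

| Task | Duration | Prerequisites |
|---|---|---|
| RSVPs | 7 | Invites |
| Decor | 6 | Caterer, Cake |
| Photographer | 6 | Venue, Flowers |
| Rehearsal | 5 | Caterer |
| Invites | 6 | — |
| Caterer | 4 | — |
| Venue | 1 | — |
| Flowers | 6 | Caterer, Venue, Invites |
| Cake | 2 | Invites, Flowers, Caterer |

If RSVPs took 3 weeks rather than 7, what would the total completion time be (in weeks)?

20

Baseline: Invites→Flowers→Cake→Decor = 6+6+2+6 = 20 → 20 weeks.
RSVPs is off the critical path — its longest chain is 13 weeks, giving 7 of slack.
That remains the longest chain; total 20 weeks.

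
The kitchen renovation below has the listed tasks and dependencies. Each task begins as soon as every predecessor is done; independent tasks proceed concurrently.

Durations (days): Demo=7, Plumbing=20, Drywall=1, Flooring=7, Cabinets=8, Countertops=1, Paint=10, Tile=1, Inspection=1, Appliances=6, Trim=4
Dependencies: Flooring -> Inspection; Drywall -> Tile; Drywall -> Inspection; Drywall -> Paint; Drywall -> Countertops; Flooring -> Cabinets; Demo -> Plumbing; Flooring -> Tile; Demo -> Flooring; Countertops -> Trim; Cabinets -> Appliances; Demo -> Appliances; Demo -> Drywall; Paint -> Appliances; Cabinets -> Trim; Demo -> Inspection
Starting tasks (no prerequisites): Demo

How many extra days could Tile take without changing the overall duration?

13

The longest chain is Demo→Flooring→Cabinets→Appliances = 7+7+8+6 = 28; overall finish 28 days.
Longest path through Tile: 15 days (earliest finish 15, latest finish 28).
Slack of Tile = 27 − 14 = 13 days.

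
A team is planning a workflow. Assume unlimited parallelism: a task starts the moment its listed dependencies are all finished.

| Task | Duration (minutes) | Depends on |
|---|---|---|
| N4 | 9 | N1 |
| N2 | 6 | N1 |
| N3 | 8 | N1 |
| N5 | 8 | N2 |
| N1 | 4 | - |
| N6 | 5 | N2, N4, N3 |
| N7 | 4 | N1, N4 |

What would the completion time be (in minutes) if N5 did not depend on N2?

18

With the dependency in place, N1→N2→N5 = 4+6+8 = 18 sets the finish at 18 minutes.
Without N2→N5, N5's earliest start moves from 10 to 0.
After: N1→N4→N6 = 4+9+5 = 18 → 18 minutes.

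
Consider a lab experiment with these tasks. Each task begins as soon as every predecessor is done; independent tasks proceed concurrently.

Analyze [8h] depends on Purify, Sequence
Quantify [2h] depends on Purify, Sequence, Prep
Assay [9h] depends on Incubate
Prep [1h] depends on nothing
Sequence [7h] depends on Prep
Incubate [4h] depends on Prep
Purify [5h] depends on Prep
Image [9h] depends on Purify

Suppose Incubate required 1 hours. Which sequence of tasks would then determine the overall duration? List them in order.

Baseline: Prep→Sequence→Analyze = 1+7+8 = 16 → 16 hours.
The longest path through Incubate is only 14 hours, so Incubate has float 2.
No other chain overtakes it, so the finish is 16 hours.

Prep, Sequence, Analyze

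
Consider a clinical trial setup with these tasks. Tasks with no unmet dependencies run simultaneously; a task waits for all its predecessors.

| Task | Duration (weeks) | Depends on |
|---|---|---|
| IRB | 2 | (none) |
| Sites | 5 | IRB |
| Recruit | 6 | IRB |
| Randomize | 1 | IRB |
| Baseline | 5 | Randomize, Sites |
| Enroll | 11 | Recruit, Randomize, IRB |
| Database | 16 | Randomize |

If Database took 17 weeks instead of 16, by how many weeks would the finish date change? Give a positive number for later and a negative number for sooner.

1

The binding path is IRB→Randomize→Database = 2+1+16 = 19; finish at 19 weeks.
Database is on the critical path; changing it to 17 makes that path 20 weeks.
No other chain overtakes it, so the finish is 20 weeks.
Change in finish: 20 − 19 = +1 weeks.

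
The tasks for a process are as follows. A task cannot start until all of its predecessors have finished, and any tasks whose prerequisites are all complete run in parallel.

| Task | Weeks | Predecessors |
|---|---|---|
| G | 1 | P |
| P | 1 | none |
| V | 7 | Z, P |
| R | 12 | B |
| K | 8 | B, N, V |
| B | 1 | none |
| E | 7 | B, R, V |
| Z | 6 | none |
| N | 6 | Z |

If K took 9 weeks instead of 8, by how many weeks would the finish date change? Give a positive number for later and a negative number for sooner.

1

Baseline: Z→V→K = 6+7+8 = 21 → 21 weeks.
K is on the critical path; changing it to 9 makes that path 22 weeks.
That remains the longest chain; total 22 weeks.
Change in finish: 22 − 21 = +1 weeks.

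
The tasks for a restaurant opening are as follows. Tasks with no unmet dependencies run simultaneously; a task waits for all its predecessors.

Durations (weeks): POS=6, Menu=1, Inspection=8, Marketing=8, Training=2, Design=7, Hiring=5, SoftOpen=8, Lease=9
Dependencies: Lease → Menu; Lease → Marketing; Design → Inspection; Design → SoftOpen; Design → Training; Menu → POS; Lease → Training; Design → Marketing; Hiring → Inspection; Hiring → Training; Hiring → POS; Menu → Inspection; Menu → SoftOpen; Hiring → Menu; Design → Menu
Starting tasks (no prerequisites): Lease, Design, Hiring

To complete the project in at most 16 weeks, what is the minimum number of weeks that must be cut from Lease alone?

Current finish: 18 weeks; target: 16.
Lease is on every critical path, so each week cut from Lease cuts the finish by one (this holds down to a finish of 16).
Need 18 − 16 = 2 weeks off Lease → Lease becomes 7 weeks, finish becomes 16.

2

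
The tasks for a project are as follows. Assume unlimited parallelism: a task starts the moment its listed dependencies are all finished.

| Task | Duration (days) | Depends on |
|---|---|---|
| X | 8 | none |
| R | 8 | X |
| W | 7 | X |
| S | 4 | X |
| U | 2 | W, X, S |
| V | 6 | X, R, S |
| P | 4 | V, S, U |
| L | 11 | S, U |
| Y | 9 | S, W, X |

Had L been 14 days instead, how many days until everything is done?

The binding path is X→W→U→L = 8+7+2+11 = 28; finish at 28 days.
L is on the critical path; changing it to 14 makes that path 31 days.
The critical path is still X→W→U→L; finish is now 31 days.

31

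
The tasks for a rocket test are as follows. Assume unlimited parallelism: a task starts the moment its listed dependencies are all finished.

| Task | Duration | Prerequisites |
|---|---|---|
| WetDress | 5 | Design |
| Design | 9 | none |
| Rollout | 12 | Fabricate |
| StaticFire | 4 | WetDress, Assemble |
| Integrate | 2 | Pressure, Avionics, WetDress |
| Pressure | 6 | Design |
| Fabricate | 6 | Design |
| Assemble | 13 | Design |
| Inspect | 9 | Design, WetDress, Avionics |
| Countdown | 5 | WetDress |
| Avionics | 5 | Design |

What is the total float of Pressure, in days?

10

The longest chain is Design→Fabricate→Rollout = 9+6+12 = 27; overall finish 27 days.
Pressure finishes as early as 15 and must finish by 25.
Float = 27 − 17 = 10.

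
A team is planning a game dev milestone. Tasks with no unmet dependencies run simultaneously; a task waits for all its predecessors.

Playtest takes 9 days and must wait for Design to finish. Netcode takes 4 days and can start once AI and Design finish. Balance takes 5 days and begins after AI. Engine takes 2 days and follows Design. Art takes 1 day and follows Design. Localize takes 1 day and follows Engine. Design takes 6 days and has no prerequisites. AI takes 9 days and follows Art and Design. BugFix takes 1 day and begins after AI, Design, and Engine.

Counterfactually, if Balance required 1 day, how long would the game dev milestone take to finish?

20

Critical path before the change: Design→Art→AI→Balance = 6+1+9+5 = 21 giving 21 days.
Since Balance is critical, the -4 change carries straight to that chain (now 17 days).
New critical path: Design→Art→AI→Netcode = 6+1+9+4 = 20 ⇒ 20 days.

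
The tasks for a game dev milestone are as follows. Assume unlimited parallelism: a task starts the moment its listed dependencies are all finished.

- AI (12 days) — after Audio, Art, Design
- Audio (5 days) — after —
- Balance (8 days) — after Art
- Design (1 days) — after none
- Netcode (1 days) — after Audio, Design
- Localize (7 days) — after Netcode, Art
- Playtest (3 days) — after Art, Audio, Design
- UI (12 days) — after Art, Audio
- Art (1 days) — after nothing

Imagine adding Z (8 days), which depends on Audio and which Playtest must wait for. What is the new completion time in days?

17

Originally the plan takes 17 days.
With Z inserted, Playtest now waits for max(Art, Audio, Design, Z).
New critical path: Audio→AI = 5+12 = 17 ⇒ 17 days.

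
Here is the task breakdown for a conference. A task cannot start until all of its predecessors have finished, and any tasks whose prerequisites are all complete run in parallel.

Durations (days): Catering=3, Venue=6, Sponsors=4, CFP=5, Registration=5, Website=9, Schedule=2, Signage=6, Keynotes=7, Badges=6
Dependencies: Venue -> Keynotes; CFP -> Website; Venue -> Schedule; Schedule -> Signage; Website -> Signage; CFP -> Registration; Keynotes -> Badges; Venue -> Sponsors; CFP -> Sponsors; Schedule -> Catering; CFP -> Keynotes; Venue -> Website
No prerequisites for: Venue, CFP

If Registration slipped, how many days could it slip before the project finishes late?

The longest chain is Venue→Website→Signage = 6+9+6 = 21; overall finish 21 days.
Longest path through Registration: 10 days (earliest finish 10, latest finish 21).
So Registration can slip 21 − 10 = 11 days.

11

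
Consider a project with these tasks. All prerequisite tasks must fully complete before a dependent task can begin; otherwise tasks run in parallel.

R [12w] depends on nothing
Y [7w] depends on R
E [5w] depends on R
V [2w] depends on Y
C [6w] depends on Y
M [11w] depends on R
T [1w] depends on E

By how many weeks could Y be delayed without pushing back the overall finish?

0

Critical path: R→Y→C = 12+7+6 = 25, so the finish is 25 weeks.
The longest chain containing Y totals 25 weeks.
Slack of Y = 12 − 12 = 0 weeks.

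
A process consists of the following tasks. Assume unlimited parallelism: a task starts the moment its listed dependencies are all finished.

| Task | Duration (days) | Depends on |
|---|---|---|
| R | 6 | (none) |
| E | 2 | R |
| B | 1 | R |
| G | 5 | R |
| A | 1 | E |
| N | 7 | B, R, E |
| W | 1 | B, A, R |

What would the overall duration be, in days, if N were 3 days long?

11

As given, the longest chain is R→E→N = 6+2+7 = 15, so the finish is 15 days.
N is on the critical path; changing it to 3 makes that path 11 days.
No other chain overtakes it, so the finish is 11 days.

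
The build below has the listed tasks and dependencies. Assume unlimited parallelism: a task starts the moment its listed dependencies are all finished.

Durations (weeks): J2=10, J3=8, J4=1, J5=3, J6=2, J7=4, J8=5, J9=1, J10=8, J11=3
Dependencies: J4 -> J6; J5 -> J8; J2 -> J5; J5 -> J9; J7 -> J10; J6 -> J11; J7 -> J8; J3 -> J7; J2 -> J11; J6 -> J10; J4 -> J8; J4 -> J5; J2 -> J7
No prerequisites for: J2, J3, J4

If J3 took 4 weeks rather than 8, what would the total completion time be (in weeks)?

As given, the longest chain is J2→J7→J10 = 10+4+8 = 22, so the finish is 22 weeks.
The longest path through J3 is only 20 weeks, so J3 has float 2.
No other chain overtakes it, so the finish is 22 weeks.

22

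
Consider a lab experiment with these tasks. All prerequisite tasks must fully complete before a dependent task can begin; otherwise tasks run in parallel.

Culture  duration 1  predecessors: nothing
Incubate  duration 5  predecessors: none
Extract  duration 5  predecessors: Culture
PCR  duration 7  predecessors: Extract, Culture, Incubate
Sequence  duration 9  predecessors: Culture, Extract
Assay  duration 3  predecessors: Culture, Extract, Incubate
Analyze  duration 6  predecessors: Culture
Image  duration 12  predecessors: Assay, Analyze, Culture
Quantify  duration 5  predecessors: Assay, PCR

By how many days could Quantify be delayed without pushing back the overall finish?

Critical path: Culture→Extract→Assay→Image = 1+5+3+12 = 21, so the finish is 21 days.
The longest chain containing Quantify totals 18 days.
Slack of Quantify = 16 − 13 = 3 days.

3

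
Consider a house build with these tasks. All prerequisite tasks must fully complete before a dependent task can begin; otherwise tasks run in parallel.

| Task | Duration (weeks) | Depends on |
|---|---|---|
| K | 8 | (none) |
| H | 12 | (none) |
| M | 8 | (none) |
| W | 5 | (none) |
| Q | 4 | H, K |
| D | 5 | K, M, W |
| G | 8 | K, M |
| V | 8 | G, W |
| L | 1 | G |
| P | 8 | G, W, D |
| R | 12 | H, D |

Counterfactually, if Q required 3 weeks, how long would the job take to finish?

25

Critical path before the change: K→D→R = 8+5+12 = 25 giving 25 weeks.
The longest path through Q is only 16 weeks, so Q has float 9.
The critical path is still K→D→R; finish is now 25 weeks.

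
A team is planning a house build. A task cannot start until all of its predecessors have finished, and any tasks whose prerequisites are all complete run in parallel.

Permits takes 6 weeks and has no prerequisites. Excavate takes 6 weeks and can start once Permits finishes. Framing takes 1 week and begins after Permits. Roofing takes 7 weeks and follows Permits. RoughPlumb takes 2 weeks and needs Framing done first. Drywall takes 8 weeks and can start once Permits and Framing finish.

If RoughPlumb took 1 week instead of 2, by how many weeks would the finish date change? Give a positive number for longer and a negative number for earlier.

0

Actual critical path: Permits→Framing→Drywall = 6+1+8 = 15 ⇒ 15 weeks.
RoughPlumb is off the critical path — its longest chain is 9 weeks, giving 6 of slack.
That remains the longest chain; total 15 weeks.
Change in finish: 15 − 15 = +0 weeks.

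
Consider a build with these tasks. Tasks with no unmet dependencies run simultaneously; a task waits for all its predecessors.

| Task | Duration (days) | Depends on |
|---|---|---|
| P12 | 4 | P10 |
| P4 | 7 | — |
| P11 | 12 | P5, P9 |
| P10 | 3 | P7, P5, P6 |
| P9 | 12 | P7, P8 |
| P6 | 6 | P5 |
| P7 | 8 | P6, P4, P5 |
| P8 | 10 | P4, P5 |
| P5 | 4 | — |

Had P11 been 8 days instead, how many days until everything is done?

The binding path is P5→P6→P7→P9→P11 = 4+6+8+12+12 = 42; finish at 42 days.
Since P11 is critical, the -4 change carries straight to that chain (now 38 days).
That remains the longest chain; total 38 days.

38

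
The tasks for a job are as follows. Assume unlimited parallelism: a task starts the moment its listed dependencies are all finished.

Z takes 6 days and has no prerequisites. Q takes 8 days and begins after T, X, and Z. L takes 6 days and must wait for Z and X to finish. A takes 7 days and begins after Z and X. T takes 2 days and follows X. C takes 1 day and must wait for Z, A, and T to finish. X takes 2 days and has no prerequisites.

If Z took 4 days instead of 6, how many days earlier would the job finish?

2

Baseline: Z→A→C = 6+7+1 = 14 → 14 days.
Z is on the critical path; changing it to 4 makes that path 12 days.
The critical path is still Z→A→C; finish is now 12 days.
Change in finish: 12 − 14 = -2 days.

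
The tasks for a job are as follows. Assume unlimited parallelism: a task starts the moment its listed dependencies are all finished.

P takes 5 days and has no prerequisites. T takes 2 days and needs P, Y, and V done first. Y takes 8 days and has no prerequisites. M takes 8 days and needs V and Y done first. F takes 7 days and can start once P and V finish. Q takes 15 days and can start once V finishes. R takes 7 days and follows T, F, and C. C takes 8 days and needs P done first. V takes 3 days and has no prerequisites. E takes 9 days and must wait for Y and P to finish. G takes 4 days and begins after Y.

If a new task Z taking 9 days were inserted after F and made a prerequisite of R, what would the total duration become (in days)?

Originally the project takes 20 days.
With Z inserted, R now waits for max(T, F, C, Z).
New critical path: P→F→Z→R = 5+7+9+7 = 28 ⇒ 28 days.

28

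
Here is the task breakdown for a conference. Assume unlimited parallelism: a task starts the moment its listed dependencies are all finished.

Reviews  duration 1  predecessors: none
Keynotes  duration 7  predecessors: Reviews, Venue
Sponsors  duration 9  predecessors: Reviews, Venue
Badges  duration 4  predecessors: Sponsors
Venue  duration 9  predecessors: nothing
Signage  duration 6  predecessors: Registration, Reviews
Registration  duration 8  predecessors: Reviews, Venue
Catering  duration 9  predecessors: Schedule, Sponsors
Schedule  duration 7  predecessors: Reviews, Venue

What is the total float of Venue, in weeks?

0

Venue→Sponsors→Catering = 9+9+9 = 27 sets the makespan at 27 weeks.
Venue finishes as early as 9 and must finish by 9.
Slack of Venue = 0 − 0 = 0 weeks.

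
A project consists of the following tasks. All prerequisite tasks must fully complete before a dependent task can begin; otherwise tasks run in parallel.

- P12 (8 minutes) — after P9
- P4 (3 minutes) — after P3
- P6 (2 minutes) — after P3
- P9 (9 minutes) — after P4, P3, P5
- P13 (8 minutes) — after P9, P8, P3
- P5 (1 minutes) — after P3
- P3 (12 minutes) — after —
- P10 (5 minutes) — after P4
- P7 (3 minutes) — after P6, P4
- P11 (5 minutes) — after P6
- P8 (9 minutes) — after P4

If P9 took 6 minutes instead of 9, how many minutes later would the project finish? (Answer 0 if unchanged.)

0

The binding path is P3→P4→P9→P12 = 12+3+9+8 = 32; finish at 32 minutes.
P9 lies on that path, so at 6 minutes the path becomes 29 minutes.
New critical path: P3→P4→P8→P13 = 12+3+9+8 = 32 ⇒ 32 minutes.
Change in finish: 32 − 32 = +0 minutes.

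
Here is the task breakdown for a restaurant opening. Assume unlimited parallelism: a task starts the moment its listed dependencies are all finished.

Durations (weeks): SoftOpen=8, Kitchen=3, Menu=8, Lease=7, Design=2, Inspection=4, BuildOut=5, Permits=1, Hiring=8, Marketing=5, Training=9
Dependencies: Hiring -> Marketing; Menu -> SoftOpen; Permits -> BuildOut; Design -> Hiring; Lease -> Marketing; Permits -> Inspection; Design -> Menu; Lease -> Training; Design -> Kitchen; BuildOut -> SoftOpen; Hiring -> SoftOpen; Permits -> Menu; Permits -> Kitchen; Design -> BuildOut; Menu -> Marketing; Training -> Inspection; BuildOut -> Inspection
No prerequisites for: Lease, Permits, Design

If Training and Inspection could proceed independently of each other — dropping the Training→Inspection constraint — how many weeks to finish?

18

Before: longest chain Lease→Training→Inspection = 7+9+4 = 20, finish 20.
Without Training→Inspection, Inspection's earliest start moves from 16 to 7.
The longest chain is now Design→Hiring→SoftOpen = 2+8+8 = 18, so the restaurant opening takes 18 weeks.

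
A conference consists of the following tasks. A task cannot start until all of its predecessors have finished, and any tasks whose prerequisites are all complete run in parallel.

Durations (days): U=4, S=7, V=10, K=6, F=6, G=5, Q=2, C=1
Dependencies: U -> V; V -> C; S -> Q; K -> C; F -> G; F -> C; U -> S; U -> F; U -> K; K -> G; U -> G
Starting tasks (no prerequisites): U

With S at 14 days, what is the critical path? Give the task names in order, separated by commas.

As given, the longest chain is U→V→C = 4+10+1 = 15, so the finish is 15 days.
S has 2 days of float (longest path through it is 13).
Now U→S→Q = 4+14+2 = 20 is longest, so the finish becomes 20 days.

U, S, Q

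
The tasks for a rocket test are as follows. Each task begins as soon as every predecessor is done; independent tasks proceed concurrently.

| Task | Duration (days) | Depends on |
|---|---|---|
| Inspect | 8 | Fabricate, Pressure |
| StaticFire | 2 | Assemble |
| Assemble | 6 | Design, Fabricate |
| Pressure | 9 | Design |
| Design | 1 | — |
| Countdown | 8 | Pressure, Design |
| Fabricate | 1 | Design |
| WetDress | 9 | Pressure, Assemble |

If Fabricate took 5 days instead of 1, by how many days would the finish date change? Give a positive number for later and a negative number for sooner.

2

As given, the longest chain is Design→Pressure→WetDress = 1+9+9 = 19, so the finish is 19 days.
The longest path through Fabricate is only 17 days, so Fabricate has float 2.
The binding chain switches to Design→Fabricate→Assemble→WetDress = 1+5+6+9 = 21; finish 21 days.
Change in finish: 21 − 19 = +2 days.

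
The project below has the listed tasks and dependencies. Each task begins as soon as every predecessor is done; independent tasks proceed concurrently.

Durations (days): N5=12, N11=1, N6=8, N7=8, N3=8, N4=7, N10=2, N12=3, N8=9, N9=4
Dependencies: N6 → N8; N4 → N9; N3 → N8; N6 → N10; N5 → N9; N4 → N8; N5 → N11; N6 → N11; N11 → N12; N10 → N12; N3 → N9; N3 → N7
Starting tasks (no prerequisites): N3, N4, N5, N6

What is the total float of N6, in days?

The longest chain is N3→N8 = 8+9 = 17; overall finish 17 days.
N6 finishes as early as 8 and must finish by 8.
So N6 can slip 8 − 8 = 0 days.

0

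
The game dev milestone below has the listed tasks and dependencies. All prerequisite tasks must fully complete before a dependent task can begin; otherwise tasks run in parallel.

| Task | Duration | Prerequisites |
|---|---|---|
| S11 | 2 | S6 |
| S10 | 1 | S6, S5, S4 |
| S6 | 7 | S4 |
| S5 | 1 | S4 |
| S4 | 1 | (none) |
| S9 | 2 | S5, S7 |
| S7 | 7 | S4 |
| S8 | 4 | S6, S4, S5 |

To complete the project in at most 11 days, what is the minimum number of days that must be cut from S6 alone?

Current finish: 12 days; target: 11.
S6 is on every critical path, so each day cut from S6 cuts the finish by one (this holds down to a finish of 10).
Need 12 − 11 = 1 day off S6 → S6 becomes 6 days, finish becomes 11.

1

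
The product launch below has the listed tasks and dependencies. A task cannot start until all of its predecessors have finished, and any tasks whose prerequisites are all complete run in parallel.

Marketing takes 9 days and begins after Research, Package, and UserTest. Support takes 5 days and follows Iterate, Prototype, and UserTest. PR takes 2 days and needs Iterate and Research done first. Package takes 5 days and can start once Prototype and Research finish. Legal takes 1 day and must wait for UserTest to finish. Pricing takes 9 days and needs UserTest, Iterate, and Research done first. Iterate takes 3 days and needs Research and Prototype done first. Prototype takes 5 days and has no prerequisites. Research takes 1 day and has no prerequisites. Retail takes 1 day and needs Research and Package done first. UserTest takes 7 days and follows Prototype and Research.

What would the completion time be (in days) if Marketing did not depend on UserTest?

21

With the dependency in place, Prototype→UserTest→Pricing = 5+7+9 = 21 sets the finish at 21 days.
Without UserTest→Marketing, Marketing's earliest start moves from 12 to 10.
New critical path: Prototype→UserTest→Pricing = 5+7+9 = 21 ⇒ 21 days.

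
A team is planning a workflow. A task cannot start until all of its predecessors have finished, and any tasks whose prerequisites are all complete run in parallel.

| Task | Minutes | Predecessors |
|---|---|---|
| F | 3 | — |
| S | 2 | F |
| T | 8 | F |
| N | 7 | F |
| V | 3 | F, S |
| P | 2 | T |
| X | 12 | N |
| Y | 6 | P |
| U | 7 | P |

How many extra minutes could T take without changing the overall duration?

2

F→N→X = 3+7+12 = 22 sets the makespan at 22 minutes.
Longest path through T: 20 minutes (earliest finish 11, latest finish 13).
Slack of T = 5 − 3 = 2 minutes.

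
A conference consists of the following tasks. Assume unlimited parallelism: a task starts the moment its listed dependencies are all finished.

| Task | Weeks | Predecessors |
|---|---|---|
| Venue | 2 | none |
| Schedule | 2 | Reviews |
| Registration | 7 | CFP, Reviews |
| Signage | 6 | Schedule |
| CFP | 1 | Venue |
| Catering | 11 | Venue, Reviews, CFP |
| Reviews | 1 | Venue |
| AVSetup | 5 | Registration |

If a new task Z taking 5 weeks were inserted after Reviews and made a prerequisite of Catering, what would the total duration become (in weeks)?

19

Originally the plan takes 15 weeks.
With Z inserted, Catering now waits for max(Venue, Reviews, CFP, Z).
New critical path: Venue→Reviews→Z→Catering = 2+1+5+11 = 19 ⇒ 19 weeks.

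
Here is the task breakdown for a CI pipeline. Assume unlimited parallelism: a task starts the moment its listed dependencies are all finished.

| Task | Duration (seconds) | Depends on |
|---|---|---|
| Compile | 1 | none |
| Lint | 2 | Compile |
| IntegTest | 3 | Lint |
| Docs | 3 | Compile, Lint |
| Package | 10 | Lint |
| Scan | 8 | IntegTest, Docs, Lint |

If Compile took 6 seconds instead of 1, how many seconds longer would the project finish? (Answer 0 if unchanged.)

5

Actual critical path: Compile→Lint→IntegTest→Scan = 1+2+3+8 = 14 ⇒ 14 seconds.
Compile is on the critical path; changing it to 6 makes that path 19 seconds.
That remains the longest chain; total 19 seconds.
Change in finish: 19 − 14 = +5 seconds.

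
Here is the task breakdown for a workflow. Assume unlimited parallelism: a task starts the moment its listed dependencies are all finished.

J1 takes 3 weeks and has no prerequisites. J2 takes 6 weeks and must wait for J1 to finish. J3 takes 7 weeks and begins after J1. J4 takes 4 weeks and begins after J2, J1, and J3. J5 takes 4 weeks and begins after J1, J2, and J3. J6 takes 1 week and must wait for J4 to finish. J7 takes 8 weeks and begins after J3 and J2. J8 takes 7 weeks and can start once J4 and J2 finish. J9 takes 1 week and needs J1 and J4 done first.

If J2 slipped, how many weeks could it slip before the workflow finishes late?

1

Critical path: J1→J3→J4→J8 = 3+7+4+7 = 21, so the finish is 21 weeks.
Longest path through J2: 20 weeks (earliest finish 9, latest finish 10).
Slack of J2 = 4 − 3 = 1 week.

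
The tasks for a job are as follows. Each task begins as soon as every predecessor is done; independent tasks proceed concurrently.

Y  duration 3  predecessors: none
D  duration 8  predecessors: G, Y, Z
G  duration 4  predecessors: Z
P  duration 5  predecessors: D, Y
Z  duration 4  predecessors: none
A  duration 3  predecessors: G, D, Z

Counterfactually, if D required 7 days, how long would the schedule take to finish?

20

The binding path is Z→G→D→P = 4+4+8+5 = 21; finish at 21 days.
D is on the critical path; changing it to 7 makes that path 20 days.
The critical path is still Z→G→D→P; finish is now 20 days.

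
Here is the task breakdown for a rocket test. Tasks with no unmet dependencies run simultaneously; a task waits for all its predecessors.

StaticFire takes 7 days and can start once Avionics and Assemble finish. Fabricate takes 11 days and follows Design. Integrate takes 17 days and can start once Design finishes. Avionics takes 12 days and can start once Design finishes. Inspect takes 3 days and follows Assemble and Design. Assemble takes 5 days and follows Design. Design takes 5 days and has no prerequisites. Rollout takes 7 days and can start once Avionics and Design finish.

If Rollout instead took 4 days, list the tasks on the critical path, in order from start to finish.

Design, Avionics, StaticFire

Actual critical path: Design→Avionics→Rollout = 5+12+7 = 24 ⇒ 24 days.
Rollout lies on that path, so at 4 days the path becomes 21 days.
Now Design→Avionics→StaticFire = 5+12+7 = 24 is longest, so the finish becomes 24 days.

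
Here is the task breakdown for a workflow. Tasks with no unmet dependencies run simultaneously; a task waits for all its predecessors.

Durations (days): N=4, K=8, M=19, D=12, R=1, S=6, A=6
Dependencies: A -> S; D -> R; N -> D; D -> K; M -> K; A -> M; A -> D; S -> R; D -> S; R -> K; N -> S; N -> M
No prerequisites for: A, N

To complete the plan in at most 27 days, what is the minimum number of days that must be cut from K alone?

Current finish: 33 days; target: 27.
K is on every critical path, so each day cut from K cuts the finish by one (this holds down to a finish of 26).
Need 33 − 27 = 6 days off K → K becomes 2 days, finish becomes 27.

6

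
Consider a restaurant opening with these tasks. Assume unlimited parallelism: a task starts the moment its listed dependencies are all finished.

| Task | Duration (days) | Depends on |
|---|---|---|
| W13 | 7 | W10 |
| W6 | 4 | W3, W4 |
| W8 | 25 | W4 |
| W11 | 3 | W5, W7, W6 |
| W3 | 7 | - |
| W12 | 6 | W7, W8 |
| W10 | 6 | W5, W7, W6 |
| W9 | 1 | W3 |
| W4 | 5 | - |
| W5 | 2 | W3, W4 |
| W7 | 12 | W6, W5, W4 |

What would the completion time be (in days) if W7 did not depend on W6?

36

Before: longest chain W3→W6→W7→W10→W13 = 7+4+12+6+7 = 36, finish 36.
Without W6→W7, W7's earliest start moves from 11 to 9.
After: W4→W8→W12 = 5+25+6 = 36 → 36 days.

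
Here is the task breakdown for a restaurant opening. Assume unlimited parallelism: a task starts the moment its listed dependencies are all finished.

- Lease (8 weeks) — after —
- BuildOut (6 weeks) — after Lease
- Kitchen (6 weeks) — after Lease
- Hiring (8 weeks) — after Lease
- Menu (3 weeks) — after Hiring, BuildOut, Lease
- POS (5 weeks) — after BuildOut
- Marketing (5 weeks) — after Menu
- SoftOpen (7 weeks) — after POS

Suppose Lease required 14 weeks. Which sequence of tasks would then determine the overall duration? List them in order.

Actual critical path: Lease→BuildOut→POS→SoftOpen = 8+6+5+7 = 26 ⇒ 26 weeks.
Lease lies on that path, so at 14 weeks the path becomes 32 weeks.
That remains the longest chain; total 32 weeks.

Lease, BuildOut, POS, SoftOpen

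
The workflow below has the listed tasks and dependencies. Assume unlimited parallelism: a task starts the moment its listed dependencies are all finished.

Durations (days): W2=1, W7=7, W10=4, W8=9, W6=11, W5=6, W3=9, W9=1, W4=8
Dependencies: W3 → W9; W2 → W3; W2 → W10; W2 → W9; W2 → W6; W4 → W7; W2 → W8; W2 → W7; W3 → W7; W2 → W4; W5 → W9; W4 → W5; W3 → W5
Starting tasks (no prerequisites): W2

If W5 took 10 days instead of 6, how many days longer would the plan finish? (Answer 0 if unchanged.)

4

Critical path before the change: W2→W3→W5→W9 = 1+9+6+1 = 17 giving 17 days.
Since W5 is critical, the +4 change carries straight to that chain (now 21 days).
That remains the longest chain; total 21 days.
Change in finish: 21 − 17 = +4 days.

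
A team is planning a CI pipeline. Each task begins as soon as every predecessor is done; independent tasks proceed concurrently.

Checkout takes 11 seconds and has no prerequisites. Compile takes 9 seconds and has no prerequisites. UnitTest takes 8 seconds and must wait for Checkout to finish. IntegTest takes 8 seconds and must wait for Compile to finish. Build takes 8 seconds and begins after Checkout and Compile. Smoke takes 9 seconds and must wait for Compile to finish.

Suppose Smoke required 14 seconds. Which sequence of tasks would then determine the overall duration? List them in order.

The binding path is Checkout→UnitTest = 11+8 = 19; finish at 19 seconds.
The longest path through Smoke is only 18 seconds, so Smoke has float 1.
New critical path: Compile→Smoke = 9+14 = 23 ⇒ 23 seconds.

Compile, Smoke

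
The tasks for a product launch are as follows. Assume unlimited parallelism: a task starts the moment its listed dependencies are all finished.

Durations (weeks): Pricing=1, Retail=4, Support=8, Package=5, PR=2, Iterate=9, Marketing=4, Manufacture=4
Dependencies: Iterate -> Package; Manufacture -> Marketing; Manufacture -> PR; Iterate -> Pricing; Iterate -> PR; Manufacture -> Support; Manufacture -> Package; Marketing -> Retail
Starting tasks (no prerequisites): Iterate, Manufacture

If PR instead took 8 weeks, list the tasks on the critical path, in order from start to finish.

Iterate, PR

As given, the longest chain is Iterate→Package = 9+5 = 14, so the finish is 14 weeks.
PR is off the critical path — its longest chain is 11 weeks, giving 3 of slack.
Now Iterate→PR = 9+8 = 17 is longest, so the finish becomes 17 weeks.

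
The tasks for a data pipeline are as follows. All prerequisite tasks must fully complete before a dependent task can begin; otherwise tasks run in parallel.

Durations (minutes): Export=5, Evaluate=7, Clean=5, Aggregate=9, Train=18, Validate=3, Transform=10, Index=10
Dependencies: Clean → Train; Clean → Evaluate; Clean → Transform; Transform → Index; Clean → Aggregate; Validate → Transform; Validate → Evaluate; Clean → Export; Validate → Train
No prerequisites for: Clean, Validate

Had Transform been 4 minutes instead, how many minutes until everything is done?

The binding path is Clean→Transform→Index = 5+10+10 = 25; finish at 25 minutes.
Transform is on the critical path; changing it to 4 makes that path 19 minutes.
The binding chain switches to Clean→Train = 5+18 = 23; finish 23 minutes.

23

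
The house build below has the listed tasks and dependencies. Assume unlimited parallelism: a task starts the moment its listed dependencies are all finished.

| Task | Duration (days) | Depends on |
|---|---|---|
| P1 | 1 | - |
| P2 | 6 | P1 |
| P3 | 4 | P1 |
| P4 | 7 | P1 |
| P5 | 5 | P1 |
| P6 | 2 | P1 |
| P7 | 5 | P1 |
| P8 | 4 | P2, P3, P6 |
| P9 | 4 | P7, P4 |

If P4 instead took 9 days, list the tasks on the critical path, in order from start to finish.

As given, the longest chain is P1→P4→P9 = 1+7+4 = 12, so the finish is 12 days.
P4 is on the critical path; changing it to 9 makes that path 14 days.
The critical path is still P1→P4→P9; finish is now 14 days.

P1, P4, P9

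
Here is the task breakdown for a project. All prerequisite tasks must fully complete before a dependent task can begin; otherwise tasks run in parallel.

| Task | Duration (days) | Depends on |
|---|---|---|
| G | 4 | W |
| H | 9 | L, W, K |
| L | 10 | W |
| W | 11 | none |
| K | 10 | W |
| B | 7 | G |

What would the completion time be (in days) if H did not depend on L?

30

With the dependency in place, W→L→H = 11+10+9 = 30 sets the finish at 30 days.
Dropping L→H doesn't change H's earliest start (21); another predecessor still binds.
After: W→K→H = 11+10+9 = 30 → 30 days.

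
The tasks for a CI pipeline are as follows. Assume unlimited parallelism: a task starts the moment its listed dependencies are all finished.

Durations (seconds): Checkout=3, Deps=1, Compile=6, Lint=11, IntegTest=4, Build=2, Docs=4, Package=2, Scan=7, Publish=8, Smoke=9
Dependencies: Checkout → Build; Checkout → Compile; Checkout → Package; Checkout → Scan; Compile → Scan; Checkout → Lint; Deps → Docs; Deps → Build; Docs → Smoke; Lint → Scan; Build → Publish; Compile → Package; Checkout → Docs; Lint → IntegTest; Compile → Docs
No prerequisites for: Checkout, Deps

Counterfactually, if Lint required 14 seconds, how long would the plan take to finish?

24

As given, the longest chain is Checkout→Compile→Docs→Smoke = 3+6+4+9 = 22, so the finish is 22 seconds.
The longest path through Lint is only 21 seconds, so Lint has float 1.
New critical path: Checkout→Lint→Scan = 3+14+7 = 24 ⇒ 24 seconds.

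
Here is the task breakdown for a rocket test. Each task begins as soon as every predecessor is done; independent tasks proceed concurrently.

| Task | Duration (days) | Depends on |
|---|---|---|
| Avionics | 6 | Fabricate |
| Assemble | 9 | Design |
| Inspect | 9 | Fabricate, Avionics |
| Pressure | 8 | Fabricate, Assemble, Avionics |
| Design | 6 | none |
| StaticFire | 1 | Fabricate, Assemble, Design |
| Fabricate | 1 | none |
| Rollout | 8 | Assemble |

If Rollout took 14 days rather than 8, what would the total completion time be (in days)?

29

Actual critical path: Design→Assemble→Rollout = 6+9+8 = 23 ⇒ 23 days.
Rollout lies on that path, so at 14 days the path becomes 29 days.
The critical path is still Design→Assemble→Rollout; finish is now 29 days.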